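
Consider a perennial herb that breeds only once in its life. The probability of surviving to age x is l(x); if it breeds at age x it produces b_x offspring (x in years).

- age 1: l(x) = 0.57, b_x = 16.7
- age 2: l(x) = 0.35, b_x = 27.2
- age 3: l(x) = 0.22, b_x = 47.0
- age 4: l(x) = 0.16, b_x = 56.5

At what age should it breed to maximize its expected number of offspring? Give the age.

3

Expected offspring if breeding at age x = l(x) × b_x:
  age 1: 0.57 × 16.7 = 9.519
  age 2: 0.35 × 27.2 = 9.520
  age 3: 0.22 × 47.0 = 10.340
  age 4: 0.16 × 56.5 = 9.040
Maximum at age 3 (10.340).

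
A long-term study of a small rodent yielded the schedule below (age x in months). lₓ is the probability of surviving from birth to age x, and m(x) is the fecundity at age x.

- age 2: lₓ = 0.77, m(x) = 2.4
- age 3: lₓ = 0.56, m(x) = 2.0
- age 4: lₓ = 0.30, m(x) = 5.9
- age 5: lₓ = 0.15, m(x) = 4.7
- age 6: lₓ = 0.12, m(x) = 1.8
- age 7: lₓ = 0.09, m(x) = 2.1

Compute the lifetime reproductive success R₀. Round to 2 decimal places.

5.85

R₀ = Σ lₓ m(x):
  age 2: 0.77 × 2.4 = 1.8480
  age 3: 0.56 × 2.0 = 1.1200
  age 4: 0.30 × 5.9 = 1.7700
  age 5: 0.15 × 4.7 = 0.7050
  age 6: 0.12 × 1.8 = 0.2160
  age 7: 0.09 × 2.1 = 0.1890
R₀ = 1.8480 + 1.1200 + 1.7700 + 0.7050 + 0.2160 + 0.1890 = 5.8480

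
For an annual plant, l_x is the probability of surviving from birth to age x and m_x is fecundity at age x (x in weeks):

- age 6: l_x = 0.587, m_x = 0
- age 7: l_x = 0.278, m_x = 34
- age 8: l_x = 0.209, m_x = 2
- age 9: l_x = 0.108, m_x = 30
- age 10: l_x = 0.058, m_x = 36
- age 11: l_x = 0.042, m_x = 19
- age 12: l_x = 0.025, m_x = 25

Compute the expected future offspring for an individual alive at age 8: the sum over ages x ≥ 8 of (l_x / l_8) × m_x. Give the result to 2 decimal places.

l_8 = 0.209. Conditional survival from age 8 to x is l_x / l_8.
  x=8: (0.209/0.209) × 2 = 2.0000
  x=9: (0.108/0.209) × 30 = 15.5024
  x=10: (0.058/0.209) × 36 = 9.9904
  x=11: (0.042/0.209) × 19 = 3.8182
  x=12: (0.025/0.209) × 25 = 2.9904
Sum = 2.0000 + 15.5024 + 9.9904 + 3.8182 + 2.9904 = 34.3014

34.30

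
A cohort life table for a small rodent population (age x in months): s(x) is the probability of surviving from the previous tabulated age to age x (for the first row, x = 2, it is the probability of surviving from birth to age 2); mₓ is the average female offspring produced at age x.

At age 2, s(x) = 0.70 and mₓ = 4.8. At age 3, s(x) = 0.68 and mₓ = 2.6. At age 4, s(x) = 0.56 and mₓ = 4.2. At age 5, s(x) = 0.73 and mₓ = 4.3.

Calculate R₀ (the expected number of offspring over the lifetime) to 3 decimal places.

6.554

Survivorship from birth: l_x = s_2·s_3·…·s_x.
  l_2 = 0.70000
  l_3 = 0.47600
  l_4 = 0.26656
  l_5 = 0.19459
R₀ = Σ l_x mₓ:
  age 2: 0.70000 × 4.8 = 3.3600
  age 3: 0.47600 × 2.6 = 1.2376
  age 4: 0.26656 × 4.2 = 1.1196
  age 5: 0.19459 × 4.3 = 0.8367
R₀ = 3.3600 + 1.2376 + 1.1196 + 0.8367 = 6.5539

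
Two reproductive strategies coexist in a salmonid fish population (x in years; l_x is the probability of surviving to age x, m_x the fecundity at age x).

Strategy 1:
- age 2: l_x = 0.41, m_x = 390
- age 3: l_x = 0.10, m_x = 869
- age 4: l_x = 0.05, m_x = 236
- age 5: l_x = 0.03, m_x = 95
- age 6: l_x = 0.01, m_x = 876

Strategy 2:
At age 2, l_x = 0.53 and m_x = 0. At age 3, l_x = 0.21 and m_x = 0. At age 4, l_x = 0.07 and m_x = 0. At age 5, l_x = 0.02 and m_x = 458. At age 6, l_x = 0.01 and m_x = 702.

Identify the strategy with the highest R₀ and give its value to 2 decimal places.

270.21

Strategy 1: R₀ = 0.41×390 + 0.10×869 + 0.05×236 + 0.03×95 + 0.01×876 = 270.2100
Strategy 2: R₀ = 0.53×0 + 0.21×0 + 0.07×0 + 0.02×458 + 0.01×702 = 16.1800
Highest R₀: strategy 1 with 270.2100.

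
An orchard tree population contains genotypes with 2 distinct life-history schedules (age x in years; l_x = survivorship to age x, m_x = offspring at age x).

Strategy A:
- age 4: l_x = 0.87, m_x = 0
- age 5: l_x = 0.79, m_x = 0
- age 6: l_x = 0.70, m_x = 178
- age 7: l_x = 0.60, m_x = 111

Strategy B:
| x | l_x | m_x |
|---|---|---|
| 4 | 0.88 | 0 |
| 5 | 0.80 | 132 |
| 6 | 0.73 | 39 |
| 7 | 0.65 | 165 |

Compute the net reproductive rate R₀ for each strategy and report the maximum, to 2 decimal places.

241.32

Strategy A: R₀ = 0.87×0 + 0.79×0 + 0.70×178 + 0.60×111 = 191.2000
Strategy B: R₀ = 0.88×0 + 0.80×132 + 0.73×39 + 0.65×165 = 241.3200
Highest R₀: strategy B with 241.3200.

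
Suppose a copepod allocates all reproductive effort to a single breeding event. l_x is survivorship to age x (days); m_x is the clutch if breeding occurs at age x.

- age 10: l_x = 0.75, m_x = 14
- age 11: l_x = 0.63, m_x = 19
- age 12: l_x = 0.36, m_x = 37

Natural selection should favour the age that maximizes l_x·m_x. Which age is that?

12

Expected offspring if breeding at age x = l_x × m_x:
  age 10: 0.75 × 14 = 10.500
  age 11: 0.63 × 19 = 11.970
  age 12: 0.36 × 37 = 13.320
Maximum at age 12 (13.320).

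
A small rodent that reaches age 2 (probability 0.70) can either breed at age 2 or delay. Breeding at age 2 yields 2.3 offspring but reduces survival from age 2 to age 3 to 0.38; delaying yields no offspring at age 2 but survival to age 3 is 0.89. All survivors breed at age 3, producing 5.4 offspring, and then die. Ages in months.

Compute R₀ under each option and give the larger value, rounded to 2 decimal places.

breed at age 2: R₀ = 0.70 × (2.3 + 0.38 × 5.4) = 0.70 × 4.3520 = 3.0464
delay to age 3: R₀ = 0.70 × (0.89 × 5.4) = 0.70 × 4.8060 = 3.3642
Higher: delay to age 3 (3.3642).

3.36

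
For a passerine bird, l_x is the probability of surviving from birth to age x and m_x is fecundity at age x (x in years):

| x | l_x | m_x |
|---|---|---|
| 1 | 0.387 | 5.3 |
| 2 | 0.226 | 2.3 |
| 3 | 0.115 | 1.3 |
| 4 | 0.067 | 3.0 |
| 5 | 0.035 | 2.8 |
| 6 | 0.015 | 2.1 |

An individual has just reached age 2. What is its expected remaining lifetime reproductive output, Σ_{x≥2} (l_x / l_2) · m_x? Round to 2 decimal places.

l_2 = 0.226. Conditional survival from age 2 to x is l_x / l_2.
  x=2: (0.226/0.226) × 2.3 = 2.3000
  x=3: (0.115/0.226) × 1.3 = 0.6615
  x=4: (0.067/0.226) × 3.0 = 0.8894
  x=5: (0.035/0.226) × 2.8 = 0.4336
  x=6: (0.015/0.226) × 2.1 = 0.1394
Sum = 2.3000 + 0.6615 + 0.8894 + 0.4336 + 0.1394 = 4.4239

4.42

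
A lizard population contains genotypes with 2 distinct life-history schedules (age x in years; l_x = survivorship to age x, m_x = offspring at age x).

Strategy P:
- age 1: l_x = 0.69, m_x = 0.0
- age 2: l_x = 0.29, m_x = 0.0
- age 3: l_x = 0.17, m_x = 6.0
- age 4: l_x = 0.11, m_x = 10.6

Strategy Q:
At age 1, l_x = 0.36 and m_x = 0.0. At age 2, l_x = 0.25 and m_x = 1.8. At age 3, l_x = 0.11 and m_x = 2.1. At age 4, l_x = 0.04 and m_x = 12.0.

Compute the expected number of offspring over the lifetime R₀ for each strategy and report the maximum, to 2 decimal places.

2.19

Strategy P: R₀ = 0.69×0.0 + 0.29×0.0 + 0.17×6.0 + 0.11×10.6 = 2.1860
Strategy Q: R₀ = 0.36×0.0 + 0.25×1.8 + 0.11×2.1 + 0.04×12.0 = 1.1610
Highest R₀: strategy P with 2.1860.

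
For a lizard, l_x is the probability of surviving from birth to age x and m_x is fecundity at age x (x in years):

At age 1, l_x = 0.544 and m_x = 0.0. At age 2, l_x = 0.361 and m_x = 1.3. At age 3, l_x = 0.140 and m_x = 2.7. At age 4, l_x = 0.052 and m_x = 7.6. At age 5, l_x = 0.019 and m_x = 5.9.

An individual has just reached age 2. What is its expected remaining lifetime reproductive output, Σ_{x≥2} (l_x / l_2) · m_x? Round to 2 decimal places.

3.75

l_2 = 0.361. Conditional survival from age 2 to x is l_x / l_2.
  x=2: (0.361/0.361) × 1.3 = 1.3000
  x=3: (0.140/0.361) × 2.7 = 1.0471
  x=4: (0.052/0.361) × 7.6 = 1.0947
  x=5: (0.019/0.361) × 5.9 = 0.3105
Sum = 1.3000 + 1.0471 + 1.0947 + 0.3105 = 3.7524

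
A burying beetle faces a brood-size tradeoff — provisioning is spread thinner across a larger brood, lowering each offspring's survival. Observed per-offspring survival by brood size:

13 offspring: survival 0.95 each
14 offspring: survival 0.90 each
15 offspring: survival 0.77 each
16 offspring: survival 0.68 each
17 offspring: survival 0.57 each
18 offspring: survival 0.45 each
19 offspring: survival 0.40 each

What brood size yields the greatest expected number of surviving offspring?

14

Expected surviving offspring = c × s(c):
  c=13: 13 × 0.95 = 12.350
  c=14: 14 × 0.90 = 12.600
  c=15: 15 × 0.77 = 11.550
  c=16: 16 × 0.68 = 10.880
  c=17: 17 × 0.57 = 9.690
  c=18: 18 × 0.45 = 8.100
  c=19: 19 × 0.40 = 7.600
Maximum at c = 14 (12.600 surviving offspring).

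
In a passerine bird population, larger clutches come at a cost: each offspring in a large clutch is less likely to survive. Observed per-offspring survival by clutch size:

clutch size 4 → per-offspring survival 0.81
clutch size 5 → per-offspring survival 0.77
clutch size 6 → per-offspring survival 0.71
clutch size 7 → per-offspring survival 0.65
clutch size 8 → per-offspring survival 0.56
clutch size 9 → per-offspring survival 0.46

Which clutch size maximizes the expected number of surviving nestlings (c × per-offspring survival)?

Expected surviving nestlings = c × s(c):
  c=4: 4 × 0.81 = 3.240
  c=5: 5 × 0.77 = 3.850
  c=6: 6 × 0.71 = 4.260
  c=7: 7 × 0.65 = 4.550
  c=8: 8 × 0.56 = 4.480
  c=9: 9 × 0.46 = 4.140
Maximum at c = 7 (4.550 surviving nestlings).

7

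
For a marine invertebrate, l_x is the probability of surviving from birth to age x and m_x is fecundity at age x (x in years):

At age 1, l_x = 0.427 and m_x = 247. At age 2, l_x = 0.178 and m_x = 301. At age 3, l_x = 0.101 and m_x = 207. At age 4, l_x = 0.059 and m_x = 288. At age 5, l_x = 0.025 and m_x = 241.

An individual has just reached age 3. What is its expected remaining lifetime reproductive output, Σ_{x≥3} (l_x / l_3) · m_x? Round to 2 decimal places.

434.89

l_3 = 0.101. Conditional survival from age 3 to x is l_x / l_3.
  x=3: (0.101/0.101) × 207 = 207.0000
  x=4: (0.059/0.101) × 288 = 168.2376
  x=5: (0.025/0.101) × 241 = 59.6535
Sum = 207.0000 + 168.2376 + 59.6535 = 434.8911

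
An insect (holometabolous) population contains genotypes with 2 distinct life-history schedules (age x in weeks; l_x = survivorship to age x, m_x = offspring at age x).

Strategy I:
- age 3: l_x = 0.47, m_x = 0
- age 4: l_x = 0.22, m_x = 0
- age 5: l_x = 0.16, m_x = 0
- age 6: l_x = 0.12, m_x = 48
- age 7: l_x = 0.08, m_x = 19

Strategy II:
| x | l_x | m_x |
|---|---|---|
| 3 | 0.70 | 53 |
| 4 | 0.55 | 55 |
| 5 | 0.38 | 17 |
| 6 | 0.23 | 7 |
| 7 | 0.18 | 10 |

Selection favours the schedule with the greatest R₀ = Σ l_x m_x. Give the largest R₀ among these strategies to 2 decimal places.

Strategy I: R₀ = 0.47×0 + 0.22×0 + 0.16×0 + 0.12×48 + 0.08×19 = 7.2800
Strategy II: R₀ = 0.70×53 + 0.55×55 + 0.38×17 + 0.23×7 + 0.18×10 = 77.2200
Highest R₀: strategy II with 77.2200.

77.22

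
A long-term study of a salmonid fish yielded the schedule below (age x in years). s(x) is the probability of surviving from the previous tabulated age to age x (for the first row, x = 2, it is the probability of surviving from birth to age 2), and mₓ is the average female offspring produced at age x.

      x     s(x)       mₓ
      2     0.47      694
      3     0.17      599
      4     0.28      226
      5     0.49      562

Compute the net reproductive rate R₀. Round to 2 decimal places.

385.26

Survivorship from birth: l_x = s_2·s_3·…·s_x.
  l_2 = 0.47000
  l_3 = 0.07990
  l_4 = 0.02237
  l_5 = 0.01096
R₀ = Σ l_x mₓ:
  age 2: 0.47000 × 694 = 326.1800
  age 3: 0.07990 × 599 = 47.8601
  age 4: 0.02237 × 226 = 5.0556
  age 5: 0.01096 × 562 = 6.1595
R₀ = 326.1800 + 47.8601 + 5.0556 + 6.1595 = 385.2552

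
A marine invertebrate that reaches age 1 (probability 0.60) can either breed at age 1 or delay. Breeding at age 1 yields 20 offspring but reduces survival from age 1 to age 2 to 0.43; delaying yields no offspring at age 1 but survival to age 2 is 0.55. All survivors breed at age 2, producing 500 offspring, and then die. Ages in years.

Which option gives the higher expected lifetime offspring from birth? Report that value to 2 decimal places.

breed at age 1: R₀ = 0.60 × (20 + 0.43 × 500) = 0.60 × 235.0000 = 141.0000
delay to age 2: R₀ = 0.60 × (0.55 × 500) = 0.60 × 275.0000 = 165.0000
Higher: delay to age 2 (165.0000).

165.00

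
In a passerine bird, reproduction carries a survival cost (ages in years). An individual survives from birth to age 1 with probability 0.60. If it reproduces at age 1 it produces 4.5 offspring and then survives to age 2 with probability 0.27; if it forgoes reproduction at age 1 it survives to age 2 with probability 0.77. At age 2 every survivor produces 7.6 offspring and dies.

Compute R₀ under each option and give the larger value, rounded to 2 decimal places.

breed at age 1: R₀ = 0.60 × (4.5 + 0.27 × 7.6) = 0.60 × 6.5520 = 3.9312
delay to age 2: R₀ = 0.60 × (0.77 × 7.6) = 0.60 × 5.8520 = 3.5112
Higher: breed at age 1 (3.9312).

3.93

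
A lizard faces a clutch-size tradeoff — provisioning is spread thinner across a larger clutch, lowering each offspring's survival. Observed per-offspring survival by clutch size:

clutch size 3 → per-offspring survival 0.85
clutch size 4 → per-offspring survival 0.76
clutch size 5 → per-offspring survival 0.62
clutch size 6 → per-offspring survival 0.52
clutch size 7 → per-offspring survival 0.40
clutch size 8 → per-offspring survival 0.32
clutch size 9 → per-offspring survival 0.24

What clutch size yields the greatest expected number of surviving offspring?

6

Expected surviving offspring = c × s(c):
  c=3: 3 × 0.85 = 2.550
  c=4: 4 × 0.76 = 3.040
  c=5: 5 × 0.62 = 3.100
  c=6: 6 × 0.52 = 3.120
  c=7: 7 × 0.40 = 2.800
  c=8: 8 × 0.32 = 2.560
  c=9: 9 × 0.24 = 2.160
Maximum at c = 6 (3.120 surviving offspring).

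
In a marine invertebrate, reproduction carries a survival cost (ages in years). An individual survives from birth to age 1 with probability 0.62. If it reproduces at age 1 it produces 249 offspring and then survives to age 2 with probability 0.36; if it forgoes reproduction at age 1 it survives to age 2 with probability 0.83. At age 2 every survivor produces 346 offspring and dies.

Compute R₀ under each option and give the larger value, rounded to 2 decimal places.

breed at age 1: R₀ = 0.62 × (249 + 0.36 × 346) = 0.62 × 373.5600 = 231.6072
delay to age 2: R₀ = 0.62 × (0.83 × 346) = 0.62 × 287.1800 = 178.0516
Higher: breed at age 1 (231.6072).

231.61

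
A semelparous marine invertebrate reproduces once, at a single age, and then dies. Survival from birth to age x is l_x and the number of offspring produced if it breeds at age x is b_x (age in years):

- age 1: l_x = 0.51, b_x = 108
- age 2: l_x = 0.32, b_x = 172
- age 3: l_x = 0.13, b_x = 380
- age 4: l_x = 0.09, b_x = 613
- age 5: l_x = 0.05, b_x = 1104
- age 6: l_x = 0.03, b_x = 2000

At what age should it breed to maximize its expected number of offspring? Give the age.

Expected offspring if breeding at age x = l_x × b_x:
  age 1: 0.51 × 108 = 55.080
  age 2: 0.32 × 172 = 55.040
  age 3: 0.13 × 380 = 49.400
  age 4: 0.09 × 613 = 55.170
  age 5: 0.05 × 1104 = 55.200
  age 6: 0.03 × 2000 = 60.000
Maximum at age 6 (60.000).

6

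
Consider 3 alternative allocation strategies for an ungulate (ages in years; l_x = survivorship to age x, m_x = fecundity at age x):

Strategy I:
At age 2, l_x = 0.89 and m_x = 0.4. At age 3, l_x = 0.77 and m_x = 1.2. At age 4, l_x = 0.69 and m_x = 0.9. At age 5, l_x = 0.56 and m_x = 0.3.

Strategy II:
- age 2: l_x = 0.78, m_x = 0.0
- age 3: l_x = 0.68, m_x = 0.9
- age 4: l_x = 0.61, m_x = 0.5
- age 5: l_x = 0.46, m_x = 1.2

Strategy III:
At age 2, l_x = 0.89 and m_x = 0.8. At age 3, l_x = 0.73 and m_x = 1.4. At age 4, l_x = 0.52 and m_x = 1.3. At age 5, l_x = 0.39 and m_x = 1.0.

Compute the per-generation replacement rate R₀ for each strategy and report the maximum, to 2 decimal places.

2.80

Strategy I: R₀ = 0.89×0.4 + 0.77×1.2 + 0.69×0.9 + 0.56×0.3 = 2.0690
Strategy II: R₀ = 0.78×0.0 + 0.68×0.9 + 0.61×0.5 + 0.46×1.2 = 1.4690
Strategy III: R₀ = 0.89×0.8 + 0.73×1.4 + 0.52×1.3 + 0.39×1.0 = 2.8000
Highest R₀: strategy III with 2.8000.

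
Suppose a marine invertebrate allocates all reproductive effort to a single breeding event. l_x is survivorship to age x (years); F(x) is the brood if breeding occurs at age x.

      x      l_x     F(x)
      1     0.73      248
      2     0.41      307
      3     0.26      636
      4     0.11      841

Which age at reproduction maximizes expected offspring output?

1

Expected offspring if breeding at age x = l_x × F(x):
  age 1: 0.73 × 248 = 181.040
  age 2: 0.41 × 307 = 125.870
  age 3: 0.26 × 636 = 165.360
  age 4: 0.11 × 841 = 92.510
Maximum at age 1 (181.040).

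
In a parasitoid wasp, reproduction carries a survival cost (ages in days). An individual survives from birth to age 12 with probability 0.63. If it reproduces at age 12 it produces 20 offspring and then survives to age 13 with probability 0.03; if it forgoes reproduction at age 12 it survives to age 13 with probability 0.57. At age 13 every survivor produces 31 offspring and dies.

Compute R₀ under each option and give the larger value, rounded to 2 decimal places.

breed at age 12: R₀ = 0.63 × (20 + 0.03 × 31) = 0.63 × 20.9300 = 13.1859
delay to age 13: R₀ = 0.63 × (0.57 × 31) = 0.63 × 17.6700 = 11.1321
Higher: breed at age 12 (13.1859).

13.19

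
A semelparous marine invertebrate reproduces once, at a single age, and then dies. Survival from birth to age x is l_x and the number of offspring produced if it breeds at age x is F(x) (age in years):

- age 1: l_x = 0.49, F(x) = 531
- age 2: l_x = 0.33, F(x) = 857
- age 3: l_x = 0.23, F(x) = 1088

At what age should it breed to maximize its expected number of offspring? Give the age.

Expected offspring if breeding at age x = l_x × F(x):
  age 1: 0.49 × 531 = 260.190
  age 2: 0.33 × 857 = 282.810
  age 3: 0.23 × 1088 = 250.240
Maximum at age 2 (282.810).

2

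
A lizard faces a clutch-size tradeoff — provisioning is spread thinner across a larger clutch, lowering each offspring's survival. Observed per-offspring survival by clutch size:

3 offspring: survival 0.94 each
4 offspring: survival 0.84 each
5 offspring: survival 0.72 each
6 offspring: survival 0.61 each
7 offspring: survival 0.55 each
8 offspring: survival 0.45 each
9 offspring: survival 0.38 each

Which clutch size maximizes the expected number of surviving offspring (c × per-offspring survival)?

7

Expected surviving offspring = c × s(c):
  c=3: 3 × 0.94 = 2.820
  c=4: 4 × 0.84 = 3.360
  c=5: 5 × 0.72 = 3.600
  c=6: 6 × 0.61 = 3.660
  c=7: 7 × 0.55 = 3.850
  c=8: 8 × 0.45 = 3.600
  c=9: 9 × 0.38 = 3.420
Maximum at c = 7 (3.850 surviving offspring).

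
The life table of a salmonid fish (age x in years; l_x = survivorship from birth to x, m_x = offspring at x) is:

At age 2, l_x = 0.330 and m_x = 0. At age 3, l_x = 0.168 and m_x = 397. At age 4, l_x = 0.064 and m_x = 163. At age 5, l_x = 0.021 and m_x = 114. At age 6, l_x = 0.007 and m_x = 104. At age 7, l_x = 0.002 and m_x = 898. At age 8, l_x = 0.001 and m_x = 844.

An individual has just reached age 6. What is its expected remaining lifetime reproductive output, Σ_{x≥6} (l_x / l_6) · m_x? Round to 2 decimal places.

481.14

l_6 = 0.007. Conditional survival from age 6 to x is l_x / l_6.
  x=6: (0.007/0.007) × 104 = 104.0000
  x=7: (0.002/0.007) × 898 = 256.5714
  x=8: (0.001/0.007) × 844 = 120.5714
Sum = 104.0000 + 256.5714 + 120.5714 = 481.1429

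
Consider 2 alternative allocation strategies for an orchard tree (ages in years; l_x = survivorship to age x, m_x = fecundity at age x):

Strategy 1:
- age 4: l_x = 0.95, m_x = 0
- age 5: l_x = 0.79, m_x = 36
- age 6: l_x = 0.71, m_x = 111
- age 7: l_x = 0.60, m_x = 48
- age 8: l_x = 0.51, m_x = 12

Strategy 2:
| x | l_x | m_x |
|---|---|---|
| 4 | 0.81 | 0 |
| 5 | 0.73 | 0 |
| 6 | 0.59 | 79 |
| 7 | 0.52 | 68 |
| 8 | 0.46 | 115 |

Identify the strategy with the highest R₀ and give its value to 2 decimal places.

Strategy 1: R₀ = 0.95×0 + 0.79×36 + 0.71×111 + 0.60×48 + 0.51×12 = 142.1700
Strategy 2: R₀ = 0.81×0 + 0.73×0 + 0.59×79 + 0.52×68 + 0.46×115 = 134.8700
Highest R₀: strategy 1 with 142.1700.

142.17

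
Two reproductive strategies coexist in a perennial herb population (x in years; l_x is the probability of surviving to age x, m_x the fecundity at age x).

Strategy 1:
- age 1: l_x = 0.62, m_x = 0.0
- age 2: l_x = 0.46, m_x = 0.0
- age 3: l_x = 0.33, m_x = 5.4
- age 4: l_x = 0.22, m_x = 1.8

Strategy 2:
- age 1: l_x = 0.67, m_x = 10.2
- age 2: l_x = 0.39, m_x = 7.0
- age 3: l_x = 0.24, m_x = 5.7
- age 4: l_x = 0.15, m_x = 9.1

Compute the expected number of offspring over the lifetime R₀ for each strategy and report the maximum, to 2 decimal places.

Strategy 1: R₀ = 0.62×0.0 + 0.46×0.0 + 0.33×5.4 + 0.22×1.8 = 2.1780
Strategy 2: R₀ = 0.67×10.2 + 0.39×7.0 + 0.24×5.7 + 0.15×9.1 = 12.2970
Highest R₀: strategy 2 with 12.2970.

12.30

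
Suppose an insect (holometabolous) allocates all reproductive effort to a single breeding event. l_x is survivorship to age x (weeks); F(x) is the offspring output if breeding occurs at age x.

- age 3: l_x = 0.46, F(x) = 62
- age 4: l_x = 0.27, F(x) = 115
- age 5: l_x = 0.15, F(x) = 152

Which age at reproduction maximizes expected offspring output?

4

Expected offspring if breeding at age x = l_x × F(x):
  age 3: 0.46 × 62 = 28.520
  age 4: 0.27 × 115 = 31.050
  age 5: 0.15 × 152 = 22.800
Maximum at age 4 (31.050).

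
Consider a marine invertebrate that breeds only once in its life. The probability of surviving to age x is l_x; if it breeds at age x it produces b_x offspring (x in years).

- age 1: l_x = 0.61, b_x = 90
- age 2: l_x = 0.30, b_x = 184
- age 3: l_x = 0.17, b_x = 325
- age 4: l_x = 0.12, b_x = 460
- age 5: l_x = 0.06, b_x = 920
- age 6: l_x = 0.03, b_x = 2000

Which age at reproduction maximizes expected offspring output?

Expected offspring if breeding at age x = l_x × b_x:
  age 1: 0.61 × 90 = 54.900
  age 2: 0.30 × 184 = 55.200
  age 3: 0.17 × 325 = 55.250
  age 4: 0.12 × 460 = 55.200
  age 5: 0.06 × 920 = 55.200
  age 6: 0.03 × 2000 = 60.000
Maximum at age 6 (60.000).

6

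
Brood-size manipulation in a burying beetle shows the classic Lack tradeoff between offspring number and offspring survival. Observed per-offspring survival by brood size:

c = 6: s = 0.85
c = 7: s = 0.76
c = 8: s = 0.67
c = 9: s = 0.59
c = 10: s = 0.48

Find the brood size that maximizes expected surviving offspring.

Expected surviving offspring = c × s(c):
  c=6: 6 × 0.85 = 5.100
  c=7: 7 × 0.76 = 5.320
  c=8: 8 × 0.67 = 5.360
  c=9: 9 × 0.59 = 5.310
  c=10: 10 × 0.48 = 4.800
Maximum at c = 8 (5.360 surviving offspring).

8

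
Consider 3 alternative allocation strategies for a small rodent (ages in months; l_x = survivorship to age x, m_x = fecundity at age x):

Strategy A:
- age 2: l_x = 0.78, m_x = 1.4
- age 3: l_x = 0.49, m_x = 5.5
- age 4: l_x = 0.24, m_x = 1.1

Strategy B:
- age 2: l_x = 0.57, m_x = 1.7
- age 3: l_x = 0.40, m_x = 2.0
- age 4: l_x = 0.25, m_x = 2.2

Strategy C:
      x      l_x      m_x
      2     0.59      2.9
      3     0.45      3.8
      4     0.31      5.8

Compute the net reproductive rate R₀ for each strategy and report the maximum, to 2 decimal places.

Strategy A: R₀ = 0.78×1.4 + 0.49×5.5 + 0.24×1.1 = 4.0510
Strategy B: R₀ = 0.57×1.7 + 0.40×2.0 + 0.25×2.2 = 2.3190
Strategy C: R₀ = 0.59×2.9 + 0.45×3.8 + 0.31×5.8 = 5.2190
Highest R₀: strategy C with 5.2190.

5.22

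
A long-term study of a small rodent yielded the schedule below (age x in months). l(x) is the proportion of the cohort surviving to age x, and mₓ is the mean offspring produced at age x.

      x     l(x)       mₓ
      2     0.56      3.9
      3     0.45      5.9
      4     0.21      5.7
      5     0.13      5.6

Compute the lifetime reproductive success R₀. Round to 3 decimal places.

R₀ = Σ l(x) mₓ:
  age 2: 0.56 × 3.9 = 2.1840
  age 3: 0.45 × 5.9 = 2.6550
  age 4: 0.21 × 5.7 = 1.1970
  age 5: 0.13 × 5.6 = 0.7280
R₀ = 2.1840 + 2.6550 + 1.1970 + 0.7280 = 6.7640

6.764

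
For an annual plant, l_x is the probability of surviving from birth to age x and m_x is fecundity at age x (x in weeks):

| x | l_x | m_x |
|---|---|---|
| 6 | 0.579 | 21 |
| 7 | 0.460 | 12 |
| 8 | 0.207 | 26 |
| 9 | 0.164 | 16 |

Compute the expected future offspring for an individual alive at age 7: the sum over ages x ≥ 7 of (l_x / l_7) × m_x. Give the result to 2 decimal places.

l_7 = 0.460. Conditional survival from age 7 to x is l_x / l_7.
  x=7: (0.460/0.460) × 12 = 12.0000
  x=8: (0.207/0.460) × 26 = 11.7000
  x=9: (0.164/0.460) × 16 = 5.7043
Sum = 12.0000 + 11.7000 + 5.7043 = 29.4043

29.40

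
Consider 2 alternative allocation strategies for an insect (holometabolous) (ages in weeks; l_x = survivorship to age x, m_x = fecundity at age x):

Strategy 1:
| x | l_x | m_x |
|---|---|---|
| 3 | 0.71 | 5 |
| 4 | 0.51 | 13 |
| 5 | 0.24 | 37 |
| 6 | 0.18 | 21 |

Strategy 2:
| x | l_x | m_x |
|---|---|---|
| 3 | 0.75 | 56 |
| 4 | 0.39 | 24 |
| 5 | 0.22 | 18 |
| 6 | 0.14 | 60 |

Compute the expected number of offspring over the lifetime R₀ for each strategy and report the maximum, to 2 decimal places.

63.72

Strategy 1: R₀ = 0.71×5 + 0.51×13 + 0.24×37 + 0.18×21 = 22.8400
Strategy 2: R₀ = 0.75×56 + 0.39×24 + 0.22×18 + 0.14×60 = 63.7200
Highest R₀: strategy 2 with 63.7200.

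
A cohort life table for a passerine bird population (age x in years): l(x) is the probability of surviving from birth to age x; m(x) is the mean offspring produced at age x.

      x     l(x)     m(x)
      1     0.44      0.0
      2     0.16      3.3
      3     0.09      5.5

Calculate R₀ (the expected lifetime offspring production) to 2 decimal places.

1.02

R₀ = Σ l(x) m(x):
  age 1: 0.44 × 0.0 = 0.0000
  age 2: 0.16 × 3.3 = 0.5280
  age 3: 0.09 × 5.5 = 0.4950
R₀ = 0.0000 + 0.5280 + 0.4950 = 1.0230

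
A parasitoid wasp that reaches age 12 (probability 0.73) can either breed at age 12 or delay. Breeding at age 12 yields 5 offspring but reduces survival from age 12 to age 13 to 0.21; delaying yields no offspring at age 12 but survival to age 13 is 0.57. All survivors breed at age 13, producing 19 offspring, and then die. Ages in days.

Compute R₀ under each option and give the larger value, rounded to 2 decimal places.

7.91

breed at age 12: R₀ = 0.73 × (5 + 0.21 × 19) = 0.73 × 8.9900 = 6.5627
delay to age 13: R₀ = 0.73 × (0.57 × 19) = 0.73 × 10.8300 = 7.9059
Higher: delay to age 13 (7.9059).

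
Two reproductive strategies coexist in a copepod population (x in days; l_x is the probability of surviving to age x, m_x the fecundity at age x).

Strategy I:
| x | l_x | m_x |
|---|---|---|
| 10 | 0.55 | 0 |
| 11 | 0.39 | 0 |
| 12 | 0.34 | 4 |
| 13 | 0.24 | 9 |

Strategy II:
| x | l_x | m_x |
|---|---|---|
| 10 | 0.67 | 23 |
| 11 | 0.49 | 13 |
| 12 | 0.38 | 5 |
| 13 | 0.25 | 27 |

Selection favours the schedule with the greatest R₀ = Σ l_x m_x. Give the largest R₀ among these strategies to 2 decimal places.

30.43

Strategy I: R₀ = 0.55×0 + 0.39×0 + 0.34×4 + 0.24×9 = 3.5200
Strategy II: R₀ = 0.67×23 + 0.49×13 + 0.38×5 + 0.25×27 = 30.4300
Highest R₀: strategy II with 30.4300.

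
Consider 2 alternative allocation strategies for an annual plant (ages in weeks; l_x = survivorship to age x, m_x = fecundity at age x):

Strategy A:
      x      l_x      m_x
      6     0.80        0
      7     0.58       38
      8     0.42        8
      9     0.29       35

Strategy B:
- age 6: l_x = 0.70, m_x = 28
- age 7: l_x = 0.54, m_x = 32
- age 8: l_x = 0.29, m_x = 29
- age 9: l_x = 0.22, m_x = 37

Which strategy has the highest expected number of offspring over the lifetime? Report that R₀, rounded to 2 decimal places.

53.43

Strategy A: R₀ = 0.80×0 + 0.58×38 + 0.42×8 + 0.29×35 = 35.5500
Strategy B: R₀ = 0.70×28 + 0.54×32 + 0.29×29 + 0.22×37 = 53.4300
Highest R₀: strategy B with 53.4300.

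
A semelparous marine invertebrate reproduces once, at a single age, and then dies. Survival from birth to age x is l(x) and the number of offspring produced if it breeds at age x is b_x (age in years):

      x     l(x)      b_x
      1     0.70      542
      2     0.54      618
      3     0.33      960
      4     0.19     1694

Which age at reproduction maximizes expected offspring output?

1

Expected offspring if breeding at age x = l(x) × b_x:
  age 1: 0.70 × 542 = 379.400
  age 2: 0.54 × 618 = 333.720
  age 3: 0.33 × 960 = 316.800
  age 4: 0.19 × 1694 = 321.860
Maximum at age 1 (379.400).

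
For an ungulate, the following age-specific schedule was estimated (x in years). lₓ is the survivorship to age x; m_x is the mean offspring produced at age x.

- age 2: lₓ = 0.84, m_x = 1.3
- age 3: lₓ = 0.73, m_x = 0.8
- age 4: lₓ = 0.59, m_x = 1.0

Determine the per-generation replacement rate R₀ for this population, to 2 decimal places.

R₀ = Σ lₓ m_x:
  age 2: 0.84 × 1.3 = 1.0920
  age 3: 0.73 × 0.8 = 0.5840
  age 4: 0.59 × 1.0 = 0.5900
R₀ = 1.0920 + 0.5840 + 0.5900 = 2.2660

2.27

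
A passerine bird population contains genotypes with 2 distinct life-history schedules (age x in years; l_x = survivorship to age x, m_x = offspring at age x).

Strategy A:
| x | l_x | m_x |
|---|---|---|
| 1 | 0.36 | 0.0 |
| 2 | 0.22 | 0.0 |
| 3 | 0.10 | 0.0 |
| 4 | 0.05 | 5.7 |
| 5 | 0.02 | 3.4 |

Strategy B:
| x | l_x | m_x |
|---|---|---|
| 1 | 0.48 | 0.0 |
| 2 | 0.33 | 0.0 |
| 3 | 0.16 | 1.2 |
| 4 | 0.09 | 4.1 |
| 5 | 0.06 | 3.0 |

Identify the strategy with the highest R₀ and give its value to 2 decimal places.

Strategy A: R₀ = 0.36×0.0 + 0.22×0.0 + 0.10×0.0 + 0.05×5.7 + 0.02×3.4 = 0.3530
Strategy B: R₀ = 0.48×0.0 + 0.33×0.0 + 0.16×1.2 + 0.09×4.1 + 0.06×3.0 = 0.7410
Highest R₀: strategy B with 0.7410.

0.74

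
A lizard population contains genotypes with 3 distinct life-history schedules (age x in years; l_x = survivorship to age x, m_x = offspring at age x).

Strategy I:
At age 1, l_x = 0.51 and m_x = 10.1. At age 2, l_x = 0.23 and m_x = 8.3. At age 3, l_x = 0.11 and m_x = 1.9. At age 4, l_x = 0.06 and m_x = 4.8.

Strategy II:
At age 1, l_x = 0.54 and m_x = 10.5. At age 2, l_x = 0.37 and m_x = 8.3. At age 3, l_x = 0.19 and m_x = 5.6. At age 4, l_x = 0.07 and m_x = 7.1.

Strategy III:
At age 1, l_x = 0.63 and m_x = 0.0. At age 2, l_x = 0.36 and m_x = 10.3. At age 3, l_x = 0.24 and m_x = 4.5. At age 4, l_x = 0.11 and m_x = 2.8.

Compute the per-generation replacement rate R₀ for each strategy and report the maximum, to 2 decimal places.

Strategy I: R₀ = 0.51×10.1 + 0.23×8.3 + 0.11×1.9 + 0.06×4.8 = 7.5570
Strategy II: R₀ = 0.54×10.5 + 0.37×8.3 + 0.19×5.6 + 0.07×7.1 = 10.3020
Strategy III: R₀ = 0.63×0.0 + 0.36×10.3 + 0.24×4.5 + 0.11×2.8 = 5.0960
Highest R₀: strategy II with 10.3020.

10.30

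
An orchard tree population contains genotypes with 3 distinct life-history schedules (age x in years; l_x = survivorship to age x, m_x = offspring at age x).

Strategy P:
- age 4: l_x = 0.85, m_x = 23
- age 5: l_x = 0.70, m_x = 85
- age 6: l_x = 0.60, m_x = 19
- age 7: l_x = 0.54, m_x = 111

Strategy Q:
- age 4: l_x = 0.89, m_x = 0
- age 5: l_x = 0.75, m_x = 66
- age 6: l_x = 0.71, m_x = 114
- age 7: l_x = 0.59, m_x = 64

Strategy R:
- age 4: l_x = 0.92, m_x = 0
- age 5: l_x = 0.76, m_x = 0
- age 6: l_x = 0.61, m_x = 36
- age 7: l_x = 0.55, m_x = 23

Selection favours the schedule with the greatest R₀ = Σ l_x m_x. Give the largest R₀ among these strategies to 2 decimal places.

Strategy P: R₀ = 0.85×23 + 0.70×85 + 0.60×19 + 0.54×111 = 150.3900
Strategy Q: R₀ = 0.89×0 + 0.75×66 + 0.71×114 + 0.59×64 = 168.2000
Strategy R: R₀ = 0.92×0 + 0.76×0 + 0.61×36 + 0.55×23 = 34.6100
Highest R₀: strategy Q with 168.2000.

168.20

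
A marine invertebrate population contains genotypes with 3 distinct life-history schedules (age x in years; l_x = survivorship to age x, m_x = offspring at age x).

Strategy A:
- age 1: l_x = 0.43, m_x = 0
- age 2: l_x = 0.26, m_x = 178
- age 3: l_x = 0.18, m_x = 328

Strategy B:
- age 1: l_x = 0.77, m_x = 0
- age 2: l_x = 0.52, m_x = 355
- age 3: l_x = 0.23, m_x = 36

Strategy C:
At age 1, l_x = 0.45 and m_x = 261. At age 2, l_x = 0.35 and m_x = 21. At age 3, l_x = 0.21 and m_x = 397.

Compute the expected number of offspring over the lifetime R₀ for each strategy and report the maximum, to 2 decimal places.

208.17

Strategy A: R₀ = 0.43×0 + 0.26×178 + 0.18×328 = 105.3200
Strategy B: R₀ = 0.77×0 + 0.52×355 + 0.23×36 = 192.8800
Strategy C: R₀ = 0.45×261 + 0.35×21 + 0.21×397 = 208.1700
Highest R₀: strategy C with 208.1700.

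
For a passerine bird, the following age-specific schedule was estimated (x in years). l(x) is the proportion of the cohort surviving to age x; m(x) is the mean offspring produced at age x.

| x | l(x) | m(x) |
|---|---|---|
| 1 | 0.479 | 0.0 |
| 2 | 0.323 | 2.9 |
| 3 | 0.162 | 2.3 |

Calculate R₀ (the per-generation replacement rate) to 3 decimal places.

1.309

R₀ = Σ l(x) m(x):
  age 1: 0.479 × 0.0 = 0.0000
  age 2: 0.323 × 2.9 = 0.9367
  age 3: 0.162 × 2.3 = 0.3726
R₀ = 0.0000 + 0.9367 + 0.3726 = 1.3093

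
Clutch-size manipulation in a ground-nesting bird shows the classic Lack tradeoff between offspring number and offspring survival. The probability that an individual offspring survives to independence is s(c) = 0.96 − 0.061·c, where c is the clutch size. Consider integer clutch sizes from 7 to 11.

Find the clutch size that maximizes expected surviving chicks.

Expected surviving chicks = c × s(c):
  c=7: 7 × 0.533 = 3.731
  c=8: 8 × 0.472 = 3.776
  c=9: 9 × 0.411 = 3.699
  c=10: 10 × 0.350 = 3.500
  c=11: 11 × 0.289 = 3.179
Maximum at c = 8 (3.776 surviving chicks).

8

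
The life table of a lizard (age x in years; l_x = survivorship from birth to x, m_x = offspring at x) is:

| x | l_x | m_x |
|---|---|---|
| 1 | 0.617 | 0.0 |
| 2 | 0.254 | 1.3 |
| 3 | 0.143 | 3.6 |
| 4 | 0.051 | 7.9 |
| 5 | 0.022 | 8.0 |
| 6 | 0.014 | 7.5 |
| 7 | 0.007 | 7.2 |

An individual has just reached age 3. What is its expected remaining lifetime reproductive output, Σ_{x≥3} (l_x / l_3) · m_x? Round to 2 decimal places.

l_3 = 0.143. Conditional survival from age 3 to x is l_x / l_3.
  x=3: (0.143/0.143) × 3.6 = 3.6000
  x=4: (0.051/0.143) × 7.9 = 2.8175
  x=5: (0.022/0.143) × 8.0 = 1.2308
  x=6: (0.014/0.143) × 7.5 = 0.7343
  x=7: (0.007/0.143) × 7.2 = 0.3524
Sum = 3.6000 + 2.8175 + 1.2308 + 0.7343 + 0.3524 = 8.7350

8.73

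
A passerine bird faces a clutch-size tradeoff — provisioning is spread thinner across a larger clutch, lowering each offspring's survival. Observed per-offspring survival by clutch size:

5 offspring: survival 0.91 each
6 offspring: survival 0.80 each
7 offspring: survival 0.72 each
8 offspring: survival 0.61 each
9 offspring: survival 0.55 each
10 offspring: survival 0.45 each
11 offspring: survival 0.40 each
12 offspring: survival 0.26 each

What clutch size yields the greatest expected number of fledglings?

Expected fledglings = c × s(c):
  c=5: 5 × 0.91 = 4.550
  c=6: 6 × 0.80 = 4.800
  c=7: 7 × 0.72 = 5.040
  c=8: 8 × 0.61 = 4.880
  c=9: 9 × 0.55 = 4.950
  c=10: 10 × 0.45 = 4.500
  c=11: 11 × 0.40 = 4.400
  c=12: 12 × 0.26 = 3.120
Maximum at c = 7 (5.040 fledglings).

7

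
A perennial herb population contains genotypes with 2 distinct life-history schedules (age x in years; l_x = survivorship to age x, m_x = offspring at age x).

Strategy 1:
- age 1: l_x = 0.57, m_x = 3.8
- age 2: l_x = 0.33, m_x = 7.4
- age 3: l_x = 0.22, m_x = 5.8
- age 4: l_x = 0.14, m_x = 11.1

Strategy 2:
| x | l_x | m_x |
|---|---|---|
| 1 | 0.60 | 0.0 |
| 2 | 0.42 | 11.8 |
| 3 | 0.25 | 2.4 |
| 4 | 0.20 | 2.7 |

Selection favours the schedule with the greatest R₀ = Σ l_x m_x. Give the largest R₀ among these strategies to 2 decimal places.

7.44

Strategy 1: R₀ = 0.57×3.8 + 0.33×7.4 + 0.22×5.8 + 0.14×11.1 = 7.4380
Strategy 2: R₀ = 0.60×0.0 + 0.42×11.8 + 0.25×2.4 + 0.20×2.7 = 6.0960
Highest R₀: strategy 1 with 7.4380.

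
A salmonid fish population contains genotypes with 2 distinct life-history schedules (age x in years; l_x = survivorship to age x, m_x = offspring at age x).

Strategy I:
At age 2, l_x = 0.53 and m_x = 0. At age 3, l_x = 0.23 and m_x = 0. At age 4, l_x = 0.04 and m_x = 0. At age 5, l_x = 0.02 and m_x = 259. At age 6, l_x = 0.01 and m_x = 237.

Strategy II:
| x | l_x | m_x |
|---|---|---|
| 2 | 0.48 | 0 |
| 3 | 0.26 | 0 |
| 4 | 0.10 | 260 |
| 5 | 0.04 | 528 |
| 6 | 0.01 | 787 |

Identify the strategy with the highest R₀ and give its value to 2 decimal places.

Strategy I: R₀ = 0.53×0 + 0.23×0 + 0.04×0 + 0.02×259 + 0.01×237 = 7.5500
Strategy II: R₀ = 0.48×0 + 0.26×0 + 0.10×260 + 0.04×528 + 0.01×787 = 54.9900
Highest R₀: strategy II with 54.9900.

54.99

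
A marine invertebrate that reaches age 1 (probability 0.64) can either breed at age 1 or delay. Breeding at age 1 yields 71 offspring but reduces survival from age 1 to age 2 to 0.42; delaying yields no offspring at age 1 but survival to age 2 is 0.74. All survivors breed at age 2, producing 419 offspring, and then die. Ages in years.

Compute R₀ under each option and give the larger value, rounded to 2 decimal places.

breed at age 1: R₀ = 0.64 × (71 + 0.42 × 419) = 0.64 × 246.9800 = 158.0672
delay to age 2: R₀ = 0.64 × (0.74 × 419) = 0.64 × 310.0600 = 198.4384
Higher: delay to age 2 (198.4384).

198.44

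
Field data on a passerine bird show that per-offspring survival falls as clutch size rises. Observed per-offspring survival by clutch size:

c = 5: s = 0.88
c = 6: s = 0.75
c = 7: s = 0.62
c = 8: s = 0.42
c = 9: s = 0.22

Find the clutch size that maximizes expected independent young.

6

Expected independent young = c × s(c):
  c=5: 5 × 0.88 = 4.400
  c=6: 6 × 0.75 = 4.500
  c=7: 7 × 0.62 = 4.340
  c=8: 8 × 0.42 = 3.360
  c=9: 9 × 0.22 = 1.980
Maximum at c = 6 (4.500 independent young).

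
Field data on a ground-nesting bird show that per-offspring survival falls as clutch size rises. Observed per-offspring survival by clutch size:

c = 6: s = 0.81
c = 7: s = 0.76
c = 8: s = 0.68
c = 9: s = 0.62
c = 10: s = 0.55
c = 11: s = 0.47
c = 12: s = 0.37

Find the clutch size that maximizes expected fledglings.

9

Expected fledglings = c × s(c):
  c=6: 6 × 0.81 = 4.860
  c=7: 7 × 0.76 = 5.320
  c=8: 8 × 0.68 = 5.440
  c=9: 9 × 0.62 = 5.580
  c=10: 10 × 0.55 = 5.500
  c=11: 11 × 0.47 = 5.170
  c=12: 12 × 0.37 = 4.440
Maximum at c = 9 (5.580 fledglings).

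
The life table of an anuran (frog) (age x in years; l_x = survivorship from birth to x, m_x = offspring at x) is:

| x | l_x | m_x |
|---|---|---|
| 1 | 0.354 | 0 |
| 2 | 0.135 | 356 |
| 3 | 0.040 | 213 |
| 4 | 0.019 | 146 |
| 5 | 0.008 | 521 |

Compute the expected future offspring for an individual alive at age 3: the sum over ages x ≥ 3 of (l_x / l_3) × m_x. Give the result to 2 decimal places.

l_3 = 0.040. Conditional survival from age 3 to x is l_x / l_3.
  x=3: (0.040/0.040) × 213 = 213.0000
  x=4: (0.019/0.040) × 146 = 69.3500
  x=5: (0.008/0.040) × 521 = 104.2000
Sum = 213.0000 + 69.3500 + 104.2000 = 386.5500

386.55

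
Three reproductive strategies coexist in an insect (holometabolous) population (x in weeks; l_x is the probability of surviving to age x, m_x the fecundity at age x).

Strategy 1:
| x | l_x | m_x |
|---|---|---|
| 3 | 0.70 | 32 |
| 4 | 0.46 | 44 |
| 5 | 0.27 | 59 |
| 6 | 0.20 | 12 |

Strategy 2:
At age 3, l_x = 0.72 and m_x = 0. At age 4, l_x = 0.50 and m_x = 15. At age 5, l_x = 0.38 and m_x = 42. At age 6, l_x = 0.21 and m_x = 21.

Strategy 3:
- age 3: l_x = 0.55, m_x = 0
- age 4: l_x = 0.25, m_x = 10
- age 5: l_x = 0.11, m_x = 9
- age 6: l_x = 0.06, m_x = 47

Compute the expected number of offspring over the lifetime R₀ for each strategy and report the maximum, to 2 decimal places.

60.97

Strategy 1: R₀ = 0.70×32 + 0.46×44 + 0.27×59 + 0.20×12 = 60.9700
Strategy 2: R₀ = 0.72×0 + 0.50×15 + 0.38×42 + 0.21×21 = 27.8700
Strategy 3: R₀ = 0.55×0 + 0.25×10 + 0.11×9 + 0.06×47 = 6.3100
Highest R₀: strategy 1 with 60.9700.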